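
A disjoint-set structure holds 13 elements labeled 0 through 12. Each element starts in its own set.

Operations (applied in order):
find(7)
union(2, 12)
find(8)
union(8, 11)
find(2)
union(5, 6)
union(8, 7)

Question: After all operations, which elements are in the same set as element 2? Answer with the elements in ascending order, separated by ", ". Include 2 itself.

Answer: 2, 12

Derivation:
Step 1: find(7) -> no change; set of 7 is {7}
Step 2: union(2, 12) -> merged; set of 2 now {2, 12}
Step 3: find(8) -> no change; set of 8 is {8}
Step 4: union(8, 11) -> merged; set of 8 now {8, 11}
Step 5: find(2) -> no change; set of 2 is {2, 12}
Step 6: union(5, 6) -> merged; set of 5 now {5, 6}
Step 7: union(8, 7) -> merged; set of 8 now {7, 8, 11}
Component of 2: {2, 12}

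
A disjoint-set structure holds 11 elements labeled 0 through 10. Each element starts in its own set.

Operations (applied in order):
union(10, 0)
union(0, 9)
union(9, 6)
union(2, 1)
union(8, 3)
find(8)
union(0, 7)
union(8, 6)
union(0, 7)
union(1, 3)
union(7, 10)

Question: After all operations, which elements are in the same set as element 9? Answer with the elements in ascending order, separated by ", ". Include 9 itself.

Step 1: union(10, 0) -> merged; set of 10 now {0, 10}
Step 2: union(0, 9) -> merged; set of 0 now {0, 9, 10}
Step 3: union(9, 6) -> merged; set of 9 now {0, 6, 9, 10}
Step 4: union(2, 1) -> merged; set of 2 now {1, 2}
Step 5: union(8, 3) -> merged; set of 8 now {3, 8}
Step 6: find(8) -> no change; set of 8 is {3, 8}
Step 7: union(0, 7) -> merged; set of 0 now {0, 6, 7, 9, 10}
Step 8: union(8, 6) -> merged; set of 8 now {0, 3, 6, 7, 8, 9, 10}
Step 9: union(0, 7) -> already same set; set of 0 now {0, 3, 6, 7, 8, 9, 10}
Step 10: union(1, 3) -> merged; set of 1 now {0, 1, 2, 3, 6, 7, 8, 9, 10}
Step 11: union(7, 10) -> already same set; set of 7 now {0, 1, 2, 3, 6, 7, 8, 9, 10}
Component of 9: {0, 1, 2, 3, 6, 7, 8, 9, 10}

Answer: 0, 1, 2, 3, 6, 7, 8, 9, 10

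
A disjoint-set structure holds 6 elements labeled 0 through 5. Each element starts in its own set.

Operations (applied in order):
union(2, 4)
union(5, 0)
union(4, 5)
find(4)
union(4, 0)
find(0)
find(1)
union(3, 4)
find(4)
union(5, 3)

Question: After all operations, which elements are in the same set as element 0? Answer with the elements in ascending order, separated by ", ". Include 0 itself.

Step 1: union(2, 4) -> merged; set of 2 now {2, 4}
Step 2: union(5, 0) -> merged; set of 5 now {0, 5}
Step 3: union(4, 5) -> merged; set of 4 now {0, 2, 4, 5}
Step 4: find(4) -> no change; set of 4 is {0, 2, 4, 5}
Step 5: union(4, 0) -> already same set; set of 4 now {0, 2, 4, 5}
Step 6: find(0) -> no change; set of 0 is {0, 2, 4, 5}
Step 7: find(1) -> no change; set of 1 is {1}
Step 8: union(3, 4) -> merged; set of 3 now {0, 2, 3, 4, 5}
Step 9: find(4) -> no change; set of 4 is {0, 2, 3, 4, 5}
Step 10: union(5, 3) -> already same set; set of 5 now {0, 2, 3, 4, 5}
Component of 0: {0, 2, 3, 4, 5}

Answer: 0, 2, 3, 4, 5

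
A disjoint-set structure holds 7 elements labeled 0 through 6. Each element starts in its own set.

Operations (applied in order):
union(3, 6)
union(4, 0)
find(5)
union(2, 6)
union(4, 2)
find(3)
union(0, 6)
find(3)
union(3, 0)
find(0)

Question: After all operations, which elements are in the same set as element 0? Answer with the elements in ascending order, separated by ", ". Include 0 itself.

Step 1: union(3, 6) -> merged; set of 3 now {3, 6}
Step 2: union(4, 0) -> merged; set of 4 now {0, 4}
Step 3: find(5) -> no change; set of 5 is {5}
Step 4: union(2, 6) -> merged; set of 2 now {2, 3, 6}
Step 5: union(4, 2) -> merged; set of 4 now {0, 2, 3, 4, 6}
Step 6: find(3) -> no change; set of 3 is {0, 2, 3, 4, 6}
Step 7: union(0, 6) -> already same set; set of 0 now {0, 2, 3, 4, 6}
Step 8: find(3) -> no change; set of 3 is {0, 2, 3, 4, 6}
Step 9: union(3, 0) -> already same set; set of 3 now {0, 2, 3, 4, 6}
Step 10: find(0) -> no change; set of 0 is {0, 2, 3, 4, 6}
Component of 0: {0, 2, 3, 4, 6}

Answer: 0, 2, 3, 4, 6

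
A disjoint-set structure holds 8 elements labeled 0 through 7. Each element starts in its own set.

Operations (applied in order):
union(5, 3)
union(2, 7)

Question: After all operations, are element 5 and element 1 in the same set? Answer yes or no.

Answer: no

Derivation:
Step 1: union(5, 3) -> merged; set of 5 now {3, 5}
Step 2: union(2, 7) -> merged; set of 2 now {2, 7}
Set of 5: {3, 5}; 1 is not a member.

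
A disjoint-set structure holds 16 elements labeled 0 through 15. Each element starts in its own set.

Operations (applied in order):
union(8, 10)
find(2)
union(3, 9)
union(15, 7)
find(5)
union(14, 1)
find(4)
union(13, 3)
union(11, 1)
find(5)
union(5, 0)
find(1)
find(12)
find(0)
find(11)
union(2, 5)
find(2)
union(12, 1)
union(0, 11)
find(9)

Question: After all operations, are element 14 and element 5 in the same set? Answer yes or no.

Answer: yes

Derivation:
Step 1: union(8, 10) -> merged; set of 8 now {8, 10}
Step 2: find(2) -> no change; set of 2 is {2}
Step 3: union(3, 9) -> merged; set of 3 now {3, 9}
Step 4: union(15, 7) -> merged; set of 15 now {7, 15}
Step 5: find(5) -> no change; set of 5 is {5}
Step 6: union(14, 1) -> merged; set of 14 now {1, 14}
Step 7: find(4) -> no change; set of 4 is {4}
Step 8: union(13, 3) -> merged; set of 13 now {3, 9, 13}
Step 9: union(11, 1) -> merged; set of 11 now {1, 11, 14}
Step 10: find(5) -> no change; set of 5 is {5}
Step 11: union(5, 0) -> merged; set of 5 now {0, 5}
Step 12: find(1) -> no change; set of 1 is {1, 11, 14}
Step 13: find(12) -> no change; set of 12 is {12}
Step 14: find(0) -> no change; set of 0 is {0, 5}
Step 15: find(11) -> no change; set of 11 is {1, 11, 14}
Step 16: union(2, 5) -> merged; set of 2 now {0, 2, 5}
Step 17: find(2) -> no change; set of 2 is {0, 2, 5}
Step 18: union(12, 1) -> merged; set of 12 now {1, 11, 12, 14}
Step 19: union(0, 11) -> merged; set of 0 now {0, 1, 2, 5, 11, 12, 14}
Step 20: find(9) -> no change; set of 9 is {3, 9, 13}
Set of 14: {0, 1, 2, 5, 11, 12, 14}; 5 is a member.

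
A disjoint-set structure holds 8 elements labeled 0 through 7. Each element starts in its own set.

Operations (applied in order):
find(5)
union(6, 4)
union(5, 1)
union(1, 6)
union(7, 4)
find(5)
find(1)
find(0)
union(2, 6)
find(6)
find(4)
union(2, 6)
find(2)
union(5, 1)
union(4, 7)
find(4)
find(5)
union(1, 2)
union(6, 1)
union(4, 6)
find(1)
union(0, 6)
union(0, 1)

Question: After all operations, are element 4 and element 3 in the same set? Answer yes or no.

Step 1: find(5) -> no change; set of 5 is {5}
Step 2: union(6, 4) -> merged; set of 6 now {4, 6}
Step 3: union(5, 1) -> merged; set of 5 now {1, 5}
Step 4: union(1, 6) -> merged; set of 1 now {1, 4, 5, 6}
Step 5: union(7, 4) -> merged; set of 7 now {1, 4, 5, 6, 7}
Step 6: find(5) -> no change; set of 5 is {1, 4, 5, 6, 7}
Step 7: find(1) -> no change; set of 1 is {1, 4, 5, 6, 7}
Step 8: find(0) -> no change; set of 0 is {0}
Step 9: union(2, 6) -> merged; set of 2 now {1, 2, 4, 5, 6, 7}
Step 10: find(6) -> no change; set of 6 is {1, 2, 4, 5, 6, 7}
Step 11: find(4) -> no change; set of 4 is {1, 2, 4, 5, 6, 7}
Step 12: union(2, 6) -> already same set; set of 2 now {1, 2, 4, 5, 6, 7}
Step 13: find(2) -> no change; set of 2 is {1, 2, 4, 5, 6, 7}
Step 14: union(5, 1) -> already same set; set of 5 now {1, 2, 4, 5, 6, 7}
Step 15: union(4, 7) -> already same set; set of 4 now {1, 2, 4, 5, 6, 7}
Step 16: find(4) -> no change; set of 4 is {1, 2, 4, 5, 6, 7}
Step 17: find(5) -> no change; set of 5 is {1, 2, 4, 5, 6, 7}
Step 18: union(1, 2) -> already same set; set of 1 now {1, 2, 4, 5, 6, 7}
Step 19: union(6, 1) -> already same set; set of 6 now {1, 2, 4, 5, 6, 7}
Step 20: union(4, 6) -> already same set; set of 4 now {1, 2, 4, 5, 6, 7}
Step 21: find(1) -> no change; set of 1 is {1, 2, 4, 5, 6, 7}
Step 22: union(0, 6) -> merged; set of 0 now {0, 1, 2, 4, 5, 6, 7}
Step 23: union(0, 1) -> already same set; set of 0 now {0, 1, 2, 4, 5, 6, 7}
Set of 4: {0, 1, 2, 4, 5, 6, 7}; 3 is not a member.

Answer: no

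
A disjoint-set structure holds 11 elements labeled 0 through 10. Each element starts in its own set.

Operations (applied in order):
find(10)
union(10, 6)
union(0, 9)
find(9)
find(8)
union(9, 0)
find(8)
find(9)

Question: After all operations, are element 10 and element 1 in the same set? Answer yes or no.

Step 1: find(10) -> no change; set of 10 is {10}
Step 2: union(10, 6) -> merged; set of 10 now {6, 10}
Step 3: union(0, 9) -> merged; set of 0 now {0, 9}
Step 4: find(9) -> no change; set of 9 is {0, 9}
Step 5: find(8) -> no change; set of 8 is {8}
Step 6: union(9, 0) -> already same set; set of 9 now {0, 9}
Step 7: find(8) -> no change; set of 8 is {8}
Step 8: find(9) -> no change; set of 9 is {0, 9}
Set of 10: {6, 10}; 1 is not a member.

Answer: no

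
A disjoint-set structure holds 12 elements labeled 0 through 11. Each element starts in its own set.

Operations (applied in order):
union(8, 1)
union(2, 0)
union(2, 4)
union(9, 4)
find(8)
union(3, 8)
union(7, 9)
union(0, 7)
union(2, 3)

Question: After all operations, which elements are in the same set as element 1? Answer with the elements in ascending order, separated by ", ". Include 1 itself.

Step 1: union(8, 1) -> merged; set of 8 now {1, 8}
Step 2: union(2, 0) -> merged; set of 2 now {0, 2}
Step 3: union(2, 4) -> merged; set of 2 now {0, 2, 4}
Step 4: union(9, 4) -> merged; set of 9 now {0, 2, 4, 9}
Step 5: find(8) -> no change; set of 8 is {1, 8}
Step 6: union(3, 8) -> merged; set of 3 now {1, 3, 8}
Step 7: union(7, 9) -> merged; set of 7 now {0, 2, 4, 7, 9}
Step 8: union(0, 7) -> already same set; set of 0 now {0, 2, 4, 7, 9}
Step 9: union(2, 3) -> merged; set of 2 now {0, 1, 2, 3, 4, 7, 8, 9}
Component of 1: {0, 1, 2, 3, 4, 7, 8, 9}

Answer: 0, 1, 2, 3, 4, 7, 8, 9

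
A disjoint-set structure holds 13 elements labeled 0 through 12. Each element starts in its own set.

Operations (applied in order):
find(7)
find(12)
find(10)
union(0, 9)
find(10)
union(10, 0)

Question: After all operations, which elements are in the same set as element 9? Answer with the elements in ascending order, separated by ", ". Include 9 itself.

Answer: 0, 9, 10

Derivation:
Step 1: find(7) -> no change; set of 7 is {7}
Step 2: find(12) -> no change; set of 12 is {12}
Step 3: find(10) -> no change; set of 10 is {10}
Step 4: union(0, 9) -> merged; set of 0 now {0, 9}
Step 5: find(10) -> no change; set of 10 is {10}
Step 6: union(10, 0) -> merged; set of 10 now {0, 9, 10}
Component of 9: {0, 9, 10}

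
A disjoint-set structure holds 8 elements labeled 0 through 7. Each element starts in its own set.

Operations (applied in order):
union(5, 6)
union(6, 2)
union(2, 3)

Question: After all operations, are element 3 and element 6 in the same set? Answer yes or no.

Step 1: union(5, 6) -> merged; set of 5 now {5, 6}
Step 2: union(6, 2) -> merged; set of 6 now {2, 5, 6}
Step 3: union(2, 3) -> merged; set of 2 now {2, 3, 5, 6}
Set of 3: {2, 3, 5, 6}; 6 is a member.

Answer: yes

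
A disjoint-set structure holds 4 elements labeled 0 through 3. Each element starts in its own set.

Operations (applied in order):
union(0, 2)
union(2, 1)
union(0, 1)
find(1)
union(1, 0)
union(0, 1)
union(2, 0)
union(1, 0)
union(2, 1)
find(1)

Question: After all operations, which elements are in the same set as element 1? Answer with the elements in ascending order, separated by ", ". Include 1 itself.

Step 1: union(0, 2) -> merged; set of 0 now {0, 2}
Step 2: union(2, 1) -> merged; set of 2 now {0, 1, 2}
Step 3: union(0, 1) -> already same set; set of 0 now {0, 1, 2}
Step 4: find(1) -> no change; set of 1 is {0, 1, 2}
Step 5: union(1, 0) -> already same set; set of 1 now {0, 1, 2}
Step 6: union(0, 1) -> already same set; set of 0 now {0, 1, 2}
Step 7: union(2, 0) -> already same set; set of 2 now {0, 1, 2}
Step 8: union(1, 0) -> already same set; set of 1 now {0, 1, 2}
Step 9: union(2, 1) -> already same set; set of 2 now {0, 1, 2}
Step 10: find(1) -> no change; set of 1 is {0, 1, 2}
Component of 1: {0, 1, 2}

Answer: 0, 1, 2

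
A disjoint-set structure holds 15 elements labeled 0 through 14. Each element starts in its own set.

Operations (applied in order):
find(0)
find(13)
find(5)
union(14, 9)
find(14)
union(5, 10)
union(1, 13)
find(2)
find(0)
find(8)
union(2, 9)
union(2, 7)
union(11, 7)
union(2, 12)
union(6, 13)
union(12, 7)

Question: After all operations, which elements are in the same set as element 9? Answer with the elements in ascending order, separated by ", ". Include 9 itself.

Answer: 2, 7, 9, 11, 12, 14

Derivation:
Step 1: find(0) -> no change; set of 0 is {0}
Step 2: find(13) -> no change; set of 13 is {13}
Step 3: find(5) -> no change; set of 5 is {5}
Step 4: union(14, 9) -> merged; set of 14 now {9, 14}
Step 5: find(14) -> no change; set of 14 is {9, 14}
Step 6: union(5, 10) -> merged; set of 5 now {5, 10}
Step 7: union(1, 13) -> merged; set of 1 now {1, 13}
Step 8: find(2) -> no change; set of 2 is {2}
Step 9: find(0) -> no change; set of 0 is {0}
Step 10: find(8) -> no change; set of 8 is {8}
Step 11: union(2, 9) -> merged; set of 2 now {2, 9, 14}
Step 12: union(2, 7) -> merged; set of 2 now {2, 7, 9, 14}
Step 13: union(11, 7) -> merged; set of 11 now {2, 7, 9, 11, 14}
Step 14: union(2, 12) -> merged; set of 2 now {2, 7, 9, 11, 12, 14}
Step 15: union(6, 13) -> merged; set of 6 now {1, 6, 13}
Step 16: union(12, 7) -> already same set; set of 12 now {2, 7, 9, 11, 12, 14}
Component of 9: {2, 7, 9, 11, 12, 14}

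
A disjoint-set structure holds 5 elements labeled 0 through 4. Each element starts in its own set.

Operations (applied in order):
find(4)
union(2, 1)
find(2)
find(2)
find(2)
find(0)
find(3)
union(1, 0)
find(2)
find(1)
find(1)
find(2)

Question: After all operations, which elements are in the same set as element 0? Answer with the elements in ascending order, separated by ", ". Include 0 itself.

Answer: 0, 1, 2

Derivation:
Step 1: find(4) -> no change; set of 4 is {4}
Step 2: union(2, 1) -> merged; set of 2 now {1, 2}
Step 3: find(2) -> no change; set of 2 is {1, 2}
Step 4: find(2) -> no change; set of 2 is {1, 2}
Step 5: find(2) -> no change; set of 2 is {1, 2}
Step 6: find(0) -> no change; set of 0 is {0}
Step 7: find(3) -> no change; set of 3 is {3}
Step 8: union(1, 0) -> merged; set of 1 now {0, 1, 2}
Step 9: find(2) -> no change; set of 2 is {0, 1, 2}
Step 10: find(1) -> no change; set of 1 is {0, 1, 2}
Step 11: find(1) -> no change; set of 1 is {0, 1, 2}
Step 12: find(2) -> no change; set of 2 is {0, 1, 2}
Component of 0: {0, 1, 2}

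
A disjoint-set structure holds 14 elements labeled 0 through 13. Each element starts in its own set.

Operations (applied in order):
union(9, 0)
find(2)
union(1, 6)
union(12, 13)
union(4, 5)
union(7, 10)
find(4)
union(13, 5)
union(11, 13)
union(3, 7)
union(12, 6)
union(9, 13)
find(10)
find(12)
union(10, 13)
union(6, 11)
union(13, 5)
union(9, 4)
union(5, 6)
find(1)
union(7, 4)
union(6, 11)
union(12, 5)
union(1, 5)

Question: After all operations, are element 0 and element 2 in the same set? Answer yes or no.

Answer: no

Derivation:
Step 1: union(9, 0) -> merged; set of 9 now {0, 9}
Step 2: find(2) -> no change; set of 2 is {2}
Step 3: union(1, 6) -> merged; set of 1 now {1, 6}
Step 4: union(12, 13) -> merged; set of 12 now {12, 13}
Step 5: union(4, 5) -> merged; set of 4 now {4, 5}
Step 6: union(7, 10) -> merged; set of 7 now {7, 10}
Step 7: find(4) -> no change; set of 4 is {4, 5}
Step 8: union(13, 5) -> merged; set of 13 now {4, 5, 12, 13}
Step 9: union(11, 13) -> merged; set of 11 now {4, 5, 11, 12, 13}
Step 10: union(3, 7) -> merged; set of 3 now {3, 7, 10}
Step 11: union(12, 6) -> merged; set of 12 now {1, 4, 5, 6, 11, 12, 13}
Step 12: union(9, 13) -> merged; set of 9 now {0, 1, 4, 5, 6, 9, 11, 12, 13}
Step 13: find(10) -> no change; set of 10 is {3, 7, 10}
Step 14: find(12) -> no change; set of 12 is {0, 1, 4, 5, 6, 9, 11, 12, 13}
Step 15: union(10, 13) -> merged; set of 10 now {0, 1, 3, 4, 5, 6, 7, 9, 10, 11, 12, 13}
Step 16: union(6, 11) -> already same set; set of 6 now {0, 1, 3, 4, 5, 6, 7, 9, 10, 11, 12, 13}
Step 17: union(13, 5) -> already same set; set of 13 now {0, 1, 3, 4, 5, 6, 7, 9, 10, 11, 12, 13}
Step 18: union(9, 4) -> already same set; set of 9 now {0, 1, 3, 4, 5, 6, 7, 9, 10, 11, 12, 13}
Step 19: union(5, 6) -> already same set; set of 5 now {0, 1, 3, 4, 5, 6, 7, 9, 10, 11, 12, 13}
Step 20: find(1) -> no change; set of 1 is {0, 1, 3, 4, 5, 6, 7, 9, 10, 11, 12, 13}
Step 21: union(7, 4) -> already same set; set of 7 now {0, 1, 3, 4, 5, 6, 7, 9, 10, 11, 12, 13}
Step 22: union(6, 11) -> already same set; set of 6 now {0, 1, 3, 4, 5, 6, 7, 9, 10, 11, 12, 13}
Step 23: union(12, 5) -> already same set; set of 12 now {0, 1, 3, 4, 5, 6, 7, 9, 10, 11, 12, 13}
Step 24: union(1, 5) -> already same set; set of 1 now {0, 1, 3, 4, 5, 6, 7, 9, 10, 11, 12, 13}
Set of 0: {0, 1, 3, 4, 5, 6, 7, 9, 10, 11, 12, 13}; 2 is not a member.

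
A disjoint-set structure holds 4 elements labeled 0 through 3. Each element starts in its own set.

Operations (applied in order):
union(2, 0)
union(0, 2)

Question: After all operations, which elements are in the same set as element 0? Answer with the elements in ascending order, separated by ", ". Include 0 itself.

Step 1: union(2, 0) -> merged; set of 2 now {0, 2}
Step 2: union(0, 2) -> already same set; set of 0 now {0, 2}
Component of 0: {0, 2}

Answer: 0, 2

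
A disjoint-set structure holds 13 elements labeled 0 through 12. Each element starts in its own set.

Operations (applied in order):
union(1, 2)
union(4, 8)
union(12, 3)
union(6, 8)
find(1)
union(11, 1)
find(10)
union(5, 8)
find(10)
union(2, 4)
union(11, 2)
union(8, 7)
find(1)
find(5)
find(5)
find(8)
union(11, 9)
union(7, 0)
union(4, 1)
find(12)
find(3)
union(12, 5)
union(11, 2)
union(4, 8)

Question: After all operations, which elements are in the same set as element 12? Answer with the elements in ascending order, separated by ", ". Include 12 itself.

Step 1: union(1, 2) -> merged; set of 1 now {1, 2}
Step 2: union(4, 8) -> merged; set of 4 now {4, 8}
Step 3: union(12, 3) -> merged; set of 12 now {3, 12}
Step 4: union(6, 8) -> merged; set of 6 now {4, 6, 8}
Step 5: find(1) -> no change; set of 1 is {1, 2}
Step 6: union(11, 1) -> merged; set of 11 now {1, 2, 11}
Step 7: find(10) -> no change; set of 10 is {10}
Step 8: union(5, 8) -> merged; set of 5 now {4, 5, 6, 8}
Step 9: find(10) -> no change; set of 10 is {10}
Step 10: union(2, 4) -> merged; set of 2 now {1, 2, 4, 5, 6, 8, 11}
Step 11: union(11, 2) -> already same set; set of 11 now {1, 2, 4, 5, 6, 8, 11}
Step 12: union(8, 7) -> merged; set of 8 now {1, 2, 4, 5, 6, 7, 8, 11}
Step 13: find(1) -> no change; set of 1 is {1, 2, 4, 5, 6, 7, 8, 11}
Step 14: find(5) -> no change; set of 5 is {1, 2, 4, 5, 6, 7, 8, 11}
Step 15: find(5) -> no change; set of 5 is {1, 2, 4, 5, 6, 7, 8, 11}
Step 16: find(8) -> no change; set of 8 is {1, 2, 4, 5, 6, 7, 8, 11}
Step 17: union(11, 9) -> merged; set of 11 now {1, 2, 4, 5, 6, 7, 8, 9, 11}
Step 18: union(7, 0) -> merged; set of 7 now {0, 1, 2, 4, 5, 6, 7, 8, 9, 11}
Step 19: union(4, 1) -> already same set; set of 4 now {0, 1, 2, 4, 5, 6, 7, 8, 9, 11}
Step 20: find(12) -> no change; set of 12 is {3, 12}
Step 21: find(3) -> no change; set of 3 is {3, 12}
Step 22: union(12, 5) -> merged; set of 12 now {0, 1, 2, 3, 4, 5, 6, 7, 8, 9, 11, 12}
Step 23: union(11, 2) -> already same set; set of 11 now {0, 1, 2, 3, 4, 5, 6, 7, 8, 9, 11, 12}
Step 24: union(4, 8) -> already same set; set of 4 now {0, 1, 2, 3, 4, 5, 6, 7, 8, 9, 11, 12}
Component of 12: {0, 1, 2, 3, 4, 5, 6, 7, 8, 9, 11, 12}

Answer: 0, 1, 2, 3, 4, 5, 6, 7, 8, 9, 11, 12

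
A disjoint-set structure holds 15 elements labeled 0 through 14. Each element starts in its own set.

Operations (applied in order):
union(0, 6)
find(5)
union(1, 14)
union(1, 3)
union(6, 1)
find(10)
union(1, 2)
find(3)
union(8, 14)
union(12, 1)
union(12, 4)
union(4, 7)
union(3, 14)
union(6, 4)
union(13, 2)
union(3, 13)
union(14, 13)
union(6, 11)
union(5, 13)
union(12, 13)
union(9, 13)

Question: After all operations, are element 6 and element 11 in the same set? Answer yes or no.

Step 1: union(0, 6) -> merged; set of 0 now {0, 6}
Step 2: find(5) -> no change; set of 5 is {5}
Step 3: union(1, 14) -> merged; set of 1 now {1, 14}
Step 4: union(1, 3) -> merged; set of 1 now {1, 3, 14}
Step 5: union(6, 1) -> merged; set of 6 now {0, 1, 3, 6, 14}
Step 6: find(10) -> no change; set of 10 is {10}
Step 7: union(1, 2) -> merged; set of 1 now {0, 1, 2, 3, 6, 14}
Step 8: find(3) -> no change; set of 3 is {0, 1, 2, 3, 6, 14}
Step 9: union(8, 14) -> merged; set of 8 now {0, 1, 2, 3, 6, 8, 14}
Step 10: union(12, 1) -> merged; set of 12 now {0, 1, 2, 3, 6, 8, 12, 14}
Step 11: union(12, 4) -> merged; set of 12 now {0, 1, 2, 3, 4, 6, 8, 12, 14}
Step 12: union(4, 7) -> merged; set of 4 now {0, 1, 2, 3, 4, 6, 7, 8, 12, 14}
Step 13: union(3, 14) -> already same set; set of 3 now {0, 1, 2, 3, 4, 6, 7, 8, 12, 14}
Step 14: union(6, 4) -> already same set; set of 6 now {0, 1, 2, 3, 4, 6, 7, 8, 12, 14}
Step 15: union(13, 2) -> merged; set of 13 now {0, 1, 2, 3, 4, 6, 7, 8, 12, 13, 14}
Step 16: union(3, 13) -> already same set; set of 3 now {0, 1, 2, 3, 4, 6, 7, 8, 12, 13, 14}
Step 17: union(14, 13) -> already same set; set of 14 now {0, 1, 2, 3, 4, 6, 7, 8, 12, 13, 14}
Step 18: union(6, 11) -> merged; set of 6 now {0, 1, 2, 3, 4, 6, 7, 8, 11, 12, 13, 14}
Step 19: union(5, 13) -> merged; set of 5 now {0, 1, 2, 3, 4, 5, 6, 7, 8, 11, 12, 13, 14}
Step 20: union(12, 13) -> already same set; set of 12 now {0, 1, 2, 3, 4, 5, 6, 7, 8, 11, 12, 13, 14}
Step 21: union(9, 13) -> merged; set of 9 now {0, 1, 2, 3, 4, 5, 6, 7, 8, 9, 11, 12, 13, 14}
Set of 6: {0, 1, 2, 3, 4, 5, 6, 7, 8, 9, 11, 12, 13, 14}; 11 is a member.

Answer: yes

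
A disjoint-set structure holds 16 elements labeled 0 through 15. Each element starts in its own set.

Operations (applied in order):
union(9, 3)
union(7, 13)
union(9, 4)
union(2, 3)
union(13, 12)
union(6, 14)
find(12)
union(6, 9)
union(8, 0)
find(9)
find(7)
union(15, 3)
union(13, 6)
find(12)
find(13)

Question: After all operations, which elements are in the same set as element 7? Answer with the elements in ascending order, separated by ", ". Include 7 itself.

Answer: 2, 3, 4, 6, 7, 9, 12, 13, 14, 15

Derivation:
Step 1: union(9, 3) -> merged; set of 9 now {3, 9}
Step 2: union(7, 13) -> merged; set of 7 now {7, 13}
Step 3: union(9, 4) -> merged; set of 9 now {3, 4, 9}
Step 4: union(2, 3) -> merged; set of 2 now {2, 3, 4, 9}
Step 5: union(13, 12) -> merged; set of 13 now {7, 12, 13}
Step 6: union(6, 14) -> merged; set of 6 now {6, 14}
Step 7: find(12) -> no change; set of 12 is {7, 12, 13}
Step 8: union(6, 9) -> merged; set of 6 now {2, 3, 4, 6, 9, 14}
Step 9: union(8, 0) -> merged; set of 8 now {0, 8}
Step 10: find(9) -> no change; set of 9 is {2, 3, 4, 6, 9, 14}
Step 11: find(7) -> no change; set of 7 is {7, 12, 13}
Step 12: union(15, 3) -> merged; set of 15 now {2, 3, 4, 6, 9, 14, 15}
Step 13: union(13, 6) -> merged; set of 13 now {2, 3, 4, 6, 7, 9, 12, 13, 14, 15}
Step 14: find(12) -> no change; set of 12 is {2, 3, 4, 6, 7, 9, 12, 13, 14, 15}
Step 15: find(13) -> no change; set of 13 is {2, 3, 4, 6, 7, 9, 12, 13, 14, 15}
Component of 7: {2, 3, 4, 6, 7, 9, 12, 13, 14, 15}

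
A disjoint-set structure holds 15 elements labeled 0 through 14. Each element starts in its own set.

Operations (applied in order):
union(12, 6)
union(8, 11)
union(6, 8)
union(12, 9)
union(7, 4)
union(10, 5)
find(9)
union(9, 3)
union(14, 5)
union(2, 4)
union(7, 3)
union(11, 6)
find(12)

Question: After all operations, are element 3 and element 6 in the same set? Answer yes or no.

Step 1: union(12, 6) -> merged; set of 12 now {6, 12}
Step 2: union(8, 11) -> merged; set of 8 now {8, 11}
Step 3: union(6, 8) -> merged; set of 6 now {6, 8, 11, 12}
Step 4: union(12, 9) -> merged; set of 12 now {6, 8, 9, 11, 12}
Step 5: union(7, 4) -> merged; set of 7 now {4, 7}
Step 6: union(10, 5) -> merged; set of 10 now {5, 10}
Step 7: find(9) -> no change; set of 9 is {6, 8, 9, 11, 12}
Step 8: union(9, 3) -> merged; set of 9 now {3, 6, 8, 9, 11, 12}
Step 9: union(14, 5) -> merged; set of 14 now {5, 10, 14}
Step 10: union(2, 4) -> merged; set of 2 now {2, 4, 7}
Step 11: union(7, 3) -> merged; set of 7 now {2, 3, 4, 6, 7, 8, 9, 11, 12}
Step 12: union(11, 6) -> already same set; set of 11 now {2, 3, 4, 6, 7, 8, 9, 11, 12}
Step 13: find(12) -> no change; set of 12 is {2, 3, 4, 6, 7, 8, 9, 11, 12}
Set of 3: {2, 3, 4, 6, 7, 8, 9, 11, 12}; 6 is a member.

Answer: yes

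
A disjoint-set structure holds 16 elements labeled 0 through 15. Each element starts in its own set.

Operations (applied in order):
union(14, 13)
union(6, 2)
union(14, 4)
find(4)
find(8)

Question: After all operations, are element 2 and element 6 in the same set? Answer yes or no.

Step 1: union(14, 13) -> merged; set of 14 now {13, 14}
Step 2: union(6, 2) -> merged; set of 6 now {2, 6}
Step 3: union(14, 4) -> merged; set of 14 now {4, 13, 14}
Step 4: find(4) -> no change; set of 4 is {4, 13, 14}
Step 5: find(8) -> no change; set of 8 is {8}
Set of 2: {2, 6}; 6 is a member.

Answer: yes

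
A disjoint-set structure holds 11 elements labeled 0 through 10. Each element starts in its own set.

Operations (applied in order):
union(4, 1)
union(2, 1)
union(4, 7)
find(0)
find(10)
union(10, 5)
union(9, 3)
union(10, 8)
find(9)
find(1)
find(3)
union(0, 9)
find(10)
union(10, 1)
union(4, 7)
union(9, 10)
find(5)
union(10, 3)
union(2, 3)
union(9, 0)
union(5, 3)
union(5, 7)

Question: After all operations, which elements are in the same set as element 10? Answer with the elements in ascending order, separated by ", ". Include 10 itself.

Step 1: union(4, 1) -> merged; set of 4 now {1, 4}
Step 2: union(2, 1) -> merged; set of 2 now {1, 2, 4}
Step 3: union(4, 7) -> merged; set of 4 now {1, 2, 4, 7}
Step 4: find(0) -> no change; set of 0 is {0}
Step 5: find(10) -> no change; set of 10 is {10}
Step 6: union(10, 5) -> merged; set of 10 now {5, 10}
Step 7: union(9, 3) -> merged; set of 9 now {3, 9}
Step 8: union(10, 8) -> merged; set of 10 now {5, 8, 10}
Step 9: find(9) -> no change; set of 9 is {3, 9}
Step 10: find(1) -> no change; set of 1 is {1, 2, 4, 7}
Step 11: find(3) -> no change; set of 3 is {3, 9}
Step 12: union(0, 9) -> merged; set of 0 now {0, 3, 9}
Step 13: find(10) -> no change; set of 10 is {5, 8, 10}
Step 14: union(10, 1) -> merged; set of 10 now {1, 2, 4, 5, 7, 8, 10}
Step 15: union(4, 7) -> already same set; set of 4 now {1, 2, 4, 5, 7, 8, 10}
Step 16: union(9, 10) -> merged; set of 9 now {0, 1, 2, 3, 4, 5, 7, 8, 9, 10}
Step 17: find(5) -> no change; set of 5 is {0, 1, 2, 3, 4, 5, 7, 8, 9, 10}
Step 18: union(10, 3) -> already same set; set of 10 now {0, 1, 2, 3, 4, 5, 7, 8, 9, 10}
Step 19: union(2, 3) -> already same set; set of 2 now {0, 1, 2, 3, 4, 5, 7, 8, 9, 10}
Step 20: union(9, 0) -> already same set; set of 9 now {0, 1, 2, 3, 4, 5, 7, 8, 9, 10}
Step 21: union(5, 3) -> already same set; set of 5 now {0, 1, 2, 3, 4, 5, 7, 8, 9, 10}
Step 22: union(5, 7) -> already same set; set of 5 now {0, 1, 2, 3, 4, 5, 7, 8, 9, 10}
Component of 10: {0, 1, 2, 3, 4, 5, 7, 8, 9, 10}

Answer: 0, 1, 2, 3, 4, 5, 7, 8, 9, 10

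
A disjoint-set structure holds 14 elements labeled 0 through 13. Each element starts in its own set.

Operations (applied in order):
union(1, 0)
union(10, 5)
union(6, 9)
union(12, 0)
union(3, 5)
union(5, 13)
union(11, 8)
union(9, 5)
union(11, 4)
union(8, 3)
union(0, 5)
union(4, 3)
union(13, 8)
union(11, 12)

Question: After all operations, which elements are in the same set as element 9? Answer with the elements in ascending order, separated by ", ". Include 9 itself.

Answer: 0, 1, 3, 4, 5, 6, 8, 9, 10, 11, 12, 13

Derivation:
Step 1: union(1, 0) -> merged; set of 1 now {0, 1}
Step 2: union(10, 5) -> merged; set of 10 now {5, 10}
Step 3: union(6, 9) -> merged; set of 6 now {6, 9}
Step 4: union(12, 0) -> merged; set of 12 now {0, 1, 12}
Step 5: union(3, 5) -> merged; set of 3 now {3, 5, 10}
Step 6: union(5, 13) -> merged; set of 5 now {3, 5, 10, 13}
Step 7: union(11, 8) -> merged; set of 11 now {8, 11}
Step 8: union(9, 5) -> merged; set of 9 now {3, 5, 6, 9, 10, 13}
Step 9: union(11, 4) -> merged; set of 11 now {4, 8, 11}
Step 10: union(8, 3) -> merged; set of 8 now {3, 4, 5, 6, 8, 9, 10, 11, 13}
Step 11: union(0, 5) -> merged; set of 0 now {0, 1, 3, 4, 5, 6, 8, 9, 10, 11, 12, 13}
Step 12: union(4, 3) -> already same set; set of 4 now {0, 1, 3, 4, 5, 6, 8, 9, 10, 11, 12, 13}
Step 13: union(13, 8) -> already same set; set of 13 now {0, 1, 3, 4, 5, 6, 8, 9, 10, 11, 12, 13}
Step 14: union(11, 12) -> already same set; set of 11 now {0, 1, 3, 4, 5, 6, 8, 9, 10, 11, 12, 13}
Component of 9: {0, 1, 3, 4, 5, 6, 8, 9, 10, 11, 12, 13}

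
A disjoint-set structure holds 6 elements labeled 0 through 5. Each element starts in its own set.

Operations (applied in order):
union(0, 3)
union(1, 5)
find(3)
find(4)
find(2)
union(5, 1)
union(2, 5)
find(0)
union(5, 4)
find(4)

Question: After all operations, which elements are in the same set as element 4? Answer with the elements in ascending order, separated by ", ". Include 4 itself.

Step 1: union(0, 3) -> merged; set of 0 now {0, 3}
Step 2: union(1, 5) -> merged; set of 1 now {1, 5}
Step 3: find(3) -> no change; set of 3 is {0, 3}
Step 4: find(4) -> no change; set of 4 is {4}
Step 5: find(2) -> no change; set of 2 is {2}
Step 6: union(5, 1) -> already same set; set of 5 now {1, 5}
Step 7: union(2, 5) -> merged; set of 2 now {1, 2, 5}
Step 8: find(0) -> no change; set of 0 is {0, 3}
Step 9: union(5, 4) -> merged; set of 5 now {1, 2, 4, 5}
Step 10: find(4) -> no change; set of 4 is {1, 2, 4, 5}
Component of 4: {1, 2, 4, 5}

Answer: 1, 2, 4, 5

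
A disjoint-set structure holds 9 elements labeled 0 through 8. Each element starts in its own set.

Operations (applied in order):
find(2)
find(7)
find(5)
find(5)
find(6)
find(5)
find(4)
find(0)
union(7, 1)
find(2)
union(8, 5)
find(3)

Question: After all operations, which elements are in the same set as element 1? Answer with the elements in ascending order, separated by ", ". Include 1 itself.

Answer: 1, 7

Derivation:
Step 1: find(2) -> no change; set of 2 is {2}
Step 2: find(7) -> no change; set of 7 is {7}
Step 3: find(5) -> no change; set of 5 is {5}
Step 4: find(5) -> no change; set of 5 is {5}
Step 5: find(6) -> no change; set of 6 is {6}
Step 6: find(5) -> no change; set of 5 is {5}
Step 7: find(4) -> no change; set of 4 is {4}
Step 8: find(0) -> no change; set of 0 is {0}
Step 9: union(7, 1) -> merged; set of 7 now {1, 7}
Step 10: find(2) -> no change; set of 2 is {2}
Step 11: union(8, 5) -> merged; set of 8 now {5, 8}
Step 12: find(3) -> no change; set of 3 is {3}
Component of 1: {1, 7}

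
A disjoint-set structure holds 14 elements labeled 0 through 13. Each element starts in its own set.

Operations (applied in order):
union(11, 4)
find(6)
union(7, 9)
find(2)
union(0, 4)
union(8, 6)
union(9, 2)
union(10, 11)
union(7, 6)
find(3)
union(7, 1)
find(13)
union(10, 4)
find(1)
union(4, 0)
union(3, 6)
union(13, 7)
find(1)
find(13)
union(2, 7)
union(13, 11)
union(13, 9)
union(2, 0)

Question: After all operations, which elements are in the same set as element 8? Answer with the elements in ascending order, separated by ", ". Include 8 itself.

Answer: 0, 1, 2, 3, 4, 6, 7, 8, 9, 10, 11, 13

Derivation:
Step 1: union(11, 4) -> merged; set of 11 now {4, 11}
Step 2: find(6) -> no change; set of 6 is {6}
Step 3: union(7, 9) -> merged; set of 7 now {7, 9}
Step 4: find(2) -> no change; set of 2 is {2}
Step 5: union(0, 4) -> merged; set of 0 now {0, 4, 11}
Step 6: union(8, 6) -> merged; set of 8 now {6, 8}
Step 7: union(9, 2) -> merged; set of 9 now {2, 7, 9}
Step 8: union(10, 11) -> merged; set of 10 now {0, 4, 10, 11}
Step 9: union(7, 6) -> merged; set of 7 now {2, 6, 7, 8, 9}
Step 10: find(3) -> no change; set of 3 is {3}
Step 11: union(7, 1) -> merged; set of 7 now {1, 2, 6, 7, 8, 9}
Step 12: find(13) -> no change; set of 13 is {13}
Step 13: union(10, 4) -> already same set; set of 10 now {0, 4, 10, 11}
Step 14: find(1) -> no change; set of 1 is {1, 2, 6, 7, 8, 9}
Step 15: union(4, 0) -> already same set; set of 4 now {0, 4, 10, 11}
Step 16: union(3, 6) -> merged; set of 3 now {1, 2, 3, 6, 7, 8, 9}
Step 17: union(13, 7) -> merged; set of 13 now {1, 2, 3, 6, 7, 8, 9, 13}
Step 18: find(1) -> no change; set of 1 is {1, 2, 3, 6, 7, 8, 9, 13}
Step 19: find(13) -> no change; set of 13 is {1, 2, 3, 6, 7, 8, 9, 13}
Step 20: union(2, 7) -> already same set; set of 2 now {1, 2, 3, 6, 7, 8, 9, 13}
Step 21: union(13, 11) -> merged; set of 13 now {0, 1, 2, 3, 4, 6, 7, 8, 9, 10, 11, 13}
Step 22: union(13, 9) -> already same set; set of 13 now {0, 1, 2, 3, 4, 6, 7, 8, 9, 10, 11, 13}
Step 23: union(2, 0) -> already same set; set of 2 now {0, 1, 2, 3, 4, 6, 7, 8, 9, 10, 11, 13}
Component of 8: {0, 1, 2, 3, 4, 6, 7, 8, 9, 10, 11, 13}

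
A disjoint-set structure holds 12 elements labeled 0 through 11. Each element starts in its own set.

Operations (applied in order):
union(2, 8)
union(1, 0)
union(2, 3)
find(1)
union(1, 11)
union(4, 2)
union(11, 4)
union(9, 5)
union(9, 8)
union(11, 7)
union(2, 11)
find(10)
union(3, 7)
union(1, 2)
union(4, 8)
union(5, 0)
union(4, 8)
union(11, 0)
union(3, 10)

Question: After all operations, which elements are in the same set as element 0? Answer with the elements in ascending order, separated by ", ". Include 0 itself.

Step 1: union(2, 8) -> merged; set of 2 now {2, 8}
Step 2: union(1, 0) -> merged; set of 1 now {0, 1}
Step 3: union(2, 3) -> merged; set of 2 now {2, 3, 8}
Step 4: find(1) -> no change; set of 1 is {0, 1}
Step 5: union(1, 11) -> merged; set of 1 now {0, 1, 11}
Step 6: union(4, 2) -> merged; set of 4 now {2, 3, 4, 8}
Step 7: union(11, 4) -> merged; set of 11 now {0, 1, 2, 3, 4, 8, 11}
Step 8: union(9, 5) -> merged; set of 9 now {5, 9}
Step 9: union(9, 8) -> merged; set of 9 now {0, 1, 2, 3, 4, 5, 8, 9, 11}
Step 10: union(11, 7) -> merged; set of 11 now {0, 1, 2, 3, 4, 5, 7, 8, 9, 11}
Step 11: union(2, 11) -> already same set; set of 2 now {0, 1, 2, 3, 4, 5, 7, 8, 9, 11}
Step 12: find(10) -> no change; set of 10 is {10}
Step 13: union(3, 7) -> already same set; set of 3 now {0, 1, 2, 3, 4, 5, 7, 8, 9, 11}
Step 14: union(1, 2) -> already same set; set of 1 now {0, 1, 2, 3, 4, 5, 7, 8, 9, 11}
Step 15: union(4, 8) -> already same set; set of 4 now {0, 1, 2, 3, 4, 5, 7, 8, 9, 11}
Step 16: union(5, 0) -> already same set; set of 5 now {0, 1, 2, 3, 4, 5, 7, 8, 9, 11}
Step 17: union(4, 8) -> already same set; set of 4 now {0, 1, 2, 3, 4, 5, 7, 8, 9, 11}
Step 18: union(11, 0) -> already same set; set of 11 now {0, 1, 2, 3, 4, 5, 7, 8, 9, 11}
Step 19: union(3, 10) -> merged; set of 3 now {0, 1, 2, 3, 4, 5, 7, 8, 9, 10, 11}
Component of 0: {0, 1, 2, 3, 4, 5, 7, 8, 9, 10, 11}

Answer: 0, 1, 2, 3, 4, 5, 7, 8, 9, 10, 11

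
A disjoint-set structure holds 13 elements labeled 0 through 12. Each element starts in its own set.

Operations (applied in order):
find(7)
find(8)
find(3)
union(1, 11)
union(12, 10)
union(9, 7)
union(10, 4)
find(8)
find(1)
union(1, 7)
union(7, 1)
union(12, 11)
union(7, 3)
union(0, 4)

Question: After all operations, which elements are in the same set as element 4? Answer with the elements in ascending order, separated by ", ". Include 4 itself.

Answer: 0, 1, 3, 4, 7, 9, 10, 11, 12

Derivation:
Step 1: find(7) -> no change; set of 7 is {7}
Step 2: find(8) -> no change; set of 8 is {8}
Step 3: find(3) -> no change; set of 3 is {3}
Step 4: union(1, 11) -> merged; set of 1 now {1, 11}
Step 5: union(12, 10) -> merged; set of 12 now {10, 12}
Step 6: union(9, 7) -> merged; set of 9 now {7, 9}
Step 7: union(10, 4) -> merged; set of 10 now {4, 10, 12}
Step 8: find(8) -> no change; set of 8 is {8}
Step 9: find(1) -> no change; set of 1 is {1, 11}
Step 10: union(1, 7) -> merged; set of 1 now {1, 7, 9, 11}
Step 11: union(7, 1) -> already same set; set of 7 now {1, 7, 9, 11}
Step 12: union(12, 11) -> merged; set of 12 now {1, 4, 7, 9, 10, 11, 12}
Step 13: union(7, 3) -> merged; set of 7 now {1, 3, 4, 7, 9, 10, 11, 12}
Step 14: union(0, 4) -> merged; set of 0 now {0, 1, 3, 4, 7, 9, 10, 11, 12}
Component of 4: {0, 1, 3, 4, 7, 9, 10, 11, 12}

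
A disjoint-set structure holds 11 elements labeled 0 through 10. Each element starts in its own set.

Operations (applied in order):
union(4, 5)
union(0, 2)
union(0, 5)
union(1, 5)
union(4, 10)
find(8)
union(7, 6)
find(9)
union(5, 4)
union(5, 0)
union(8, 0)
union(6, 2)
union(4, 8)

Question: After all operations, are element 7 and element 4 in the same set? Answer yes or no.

Step 1: union(4, 5) -> merged; set of 4 now {4, 5}
Step 2: union(0, 2) -> merged; set of 0 now {0, 2}
Step 3: union(0, 5) -> merged; set of 0 now {0, 2, 4, 5}
Step 4: union(1, 5) -> merged; set of 1 now {0, 1, 2, 4, 5}
Step 5: union(4, 10) -> merged; set of 4 now {0, 1, 2, 4, 5, 10}
Step 6: find(8) -> no change; set of 8 is {8}
Step 7: union(7, 6) -> merged; set of 7 now {6, 7}
Step 8: find(9) -> no change; set of 9 is {9}
Step 9: union(5, 4) -> already same set; set of 5 now {0, 1, 2, 4, 5, 10}
Step 10: union(5, 0) -> already same set; set of 5 now {0, 1, 2, 4, 5, 10}
Step 11: union(8, 0) -> merged; set of 8 now {0, 1, 2, 4, 5, 8, 10}
Step 12: union(6, 2) -> merged; set of 6 now {0, 1, 2, 4, 5, 6, 7, 8, 10}
Step 13: union(4, 8) -> already same set; set of 4 now {0, 1, 2, 4, 5, 6, 7, 8, 10}
Set of 7: {0, 1, 2, 4, 5, 6, 7, 8, 10}; 4 is a member.

Answer: yes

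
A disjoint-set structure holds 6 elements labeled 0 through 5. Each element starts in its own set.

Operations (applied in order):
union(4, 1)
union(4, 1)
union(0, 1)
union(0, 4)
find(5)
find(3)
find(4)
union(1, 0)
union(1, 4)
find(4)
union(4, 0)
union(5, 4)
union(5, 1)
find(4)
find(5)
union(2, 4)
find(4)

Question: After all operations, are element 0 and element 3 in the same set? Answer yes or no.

Step 1: union(4, 1) -> merged; set of 4 now {1, 4}
Step 2: union(4, 1) -> already same set; set of 4 now {1, 4}
Step 3: union(0, 1) -> merged; set of 0 now {0, 1, 4}
Step 4: union(0, 4) -> already same set; set of 0 now {0, 1, 4}
Step 5: find(5) -> no change; set of 5 is {5}
Step 6: find(3) -> no change; set of 3 is {3}
Step 7: find(4) -> no change; set of 4 is {0, 1, 4}
Step 8: union(1, 0) -> already same set; set of 1 now {0, 1, 4}
Step 9: union(1, 4) -> already same set; set of 1 now {0, 1, 4}
Step 10: find(4) -> no change; set of 4 is {0, 1, 4}
Step 11: union(4, 0) -> already same set; set of 4 now {0, 1, 4}
Step 12: union(5, 4) -> merged; set of 5 now {0, 1, 4, 5}
Step 13: union(5, 1) -> already same set; set of 5 now {0, 1, 4, 5}
Step 14: find(4) -> no change; set of 4 is {0, 1, 4, 5}
Step 15: find(5) -> no change; set of 5 is {0, 1, 4, 5}
Step 16: union(2, 4) -> merged; set of 2 now {0, 1, 2, 4, 5}
Step 17: find(4) -> no change; set of 4 is {0, 1, 2, 4, 5}
Set of 0: {0, 1, 2, 4, 5}; 3 is not a member.

Answer: no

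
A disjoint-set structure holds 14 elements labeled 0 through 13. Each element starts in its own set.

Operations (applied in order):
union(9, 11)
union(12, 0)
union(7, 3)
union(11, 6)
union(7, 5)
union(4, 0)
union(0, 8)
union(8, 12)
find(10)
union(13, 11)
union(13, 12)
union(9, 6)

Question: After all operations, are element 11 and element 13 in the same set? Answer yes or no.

Step 1: union(9, 11) -> merged; set of 9 now {9, 11}
Step 2: union(12, 0) -> merged; set of 12 now {0, 12}
Step 3: union(7, 3) -> merged; set of 7 now {3, 7}
Step 4: union(11, 6) -> merged; set of 11 now {6, 9, 11}
Step 5: union(7, 5) -> merged; set of 7 now {3, 5, 7}
Step 6: union(4, 0) -> merged; set of 4 now {0, 4, 12}
Step 7: union(0, 8) -> merged; set of 0 now {0, 4, 8, 12}
Step 8: union(8, 12) -> already same set; set of 8 now {0, 4, 8, 12}
Step 9: find(10) -> no change; set of 10 is {10}
Step 10: union(13, 11) -> merged; set of 13 now {6, 9, 11, 13}
Step 11: union(13, 12) -> merged; set of 13 now {0, 4, 6, 8, 9, 11, 12, 13}
Step 12: union(9, 6) -> already same set; set of 9 now {0, 4, 6, 8, 9, 11, 12, 13}
Set of 11: {0, 4, 6, 8, 9, 11, 12, 13}; 13 is a member.

Answer: yes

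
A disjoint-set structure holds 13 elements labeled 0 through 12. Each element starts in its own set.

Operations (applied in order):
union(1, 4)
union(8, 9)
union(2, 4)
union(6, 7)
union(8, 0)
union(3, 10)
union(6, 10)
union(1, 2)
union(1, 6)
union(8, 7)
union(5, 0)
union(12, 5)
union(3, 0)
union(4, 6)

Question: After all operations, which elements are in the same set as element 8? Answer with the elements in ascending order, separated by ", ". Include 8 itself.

Answer: 0, 1, 2, 3, 4, 5, 6, 7, 8, 9, 10, 12

Derivation:
Step 1: union(1, 4) -> merged; set of 1 now {1, 4}
Step 2: union(8, 9) -> merged; set of 8 now {8, 9}
Step 3: union(2, 4) -> merged; set of 2 now {1, 2, 4}
Step 4: union(6, 7) -> merged; set of 6 now {6, 7}
Step 5: union(8, 0) -> merged; set of 8 now {0, 8, 9}
Step 6: union(3, 10) -> merged; set of 3 now {3, 10}
Step 7: union(6, 10) -> merged; set of 6 now {3, 6, 7, 10}
Step 8: union(1, 2) -> already same set; set of 1 now {1, 2, 4}
Step 9: union(1, 6) -> merged; set of 1 now {1, 2, 3, 4, 6, 7, 10}
Step 10: union(8, 7) -> merged; set of 8 now {0, 1, 2, 3, 4, 6, 7, 8, 9, 10}
Step 11: union(5, 0) -> merged; set of 5 now {0, 1, 2, 3, 4, 5, 6, 7, 8, 9, 10}
Step 12: union(12, 5) -> merged; set of 12 now {0, 1, 2, 3, 4, 5, 6, 7, 8, 9, 10, 12}
Step 13: union(3, 0) -> already same set; set of 3 now {0, 1, 2, 3, 4, 5, 6, 7, 8, 9, 10, 12}
Step 14: union(4, 6) -> already same set; set of 4 now {0, 1, 2, 3, 4, 5, 6, 7, 8, 9, 10, 12}
Component of 8: {0, 1, 2, 3, 4, 5, 6, 7, 8, 9, 10, 12}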